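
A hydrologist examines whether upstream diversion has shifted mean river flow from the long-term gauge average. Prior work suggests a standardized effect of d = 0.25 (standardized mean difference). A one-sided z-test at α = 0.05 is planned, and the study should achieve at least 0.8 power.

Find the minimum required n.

n = 99

For power 0.8 need Φ(δ − z_{0.05}) = 0.8, so δ = z_{0.05} + z_{0.20} = 1.645 + 0.842 = 2.486.
δ = d·√n ⇒ n = (δ/d)² = (2.486 / 0.25)² = 98.92.
Round up to the next whole unit.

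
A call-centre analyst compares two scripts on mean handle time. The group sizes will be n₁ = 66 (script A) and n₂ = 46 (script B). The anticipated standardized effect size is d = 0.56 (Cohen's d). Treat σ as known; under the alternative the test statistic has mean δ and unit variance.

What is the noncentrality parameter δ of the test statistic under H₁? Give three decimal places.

δ ≈ 2.916

δ = d / √(1/n₁ + 1/n₂) = 0.56 / √(1/66 + 1/46) = 2.9156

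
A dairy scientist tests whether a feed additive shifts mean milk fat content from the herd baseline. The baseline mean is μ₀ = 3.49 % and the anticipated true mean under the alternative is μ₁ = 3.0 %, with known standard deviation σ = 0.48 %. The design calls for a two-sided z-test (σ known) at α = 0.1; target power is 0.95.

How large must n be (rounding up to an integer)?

Standardized effect: d = |μ₁ − μ₀| / σ = |3.0 − 3.49| / 0.48 = 1.0208
Set Φ(δ − 1.645) = 0.95; then δ − 1.645 = Φ⁻¹(0.95) = 1.645, giving δ = 3.290.
(Ignoring the negligible lower-tail rejection probability gives the usual closed-form inversion.)
δ = d·√n ⇒ n = (δ/d)² = (3.290 / 1.0208)² = 10.38.
Rounding up, n = 11.

n = 11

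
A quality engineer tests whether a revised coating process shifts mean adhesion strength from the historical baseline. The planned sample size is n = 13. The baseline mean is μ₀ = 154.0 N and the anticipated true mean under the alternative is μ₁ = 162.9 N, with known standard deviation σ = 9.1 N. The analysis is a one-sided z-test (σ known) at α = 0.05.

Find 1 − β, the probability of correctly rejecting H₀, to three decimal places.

Standardized effect: d = |μ₁ − μ₀| / σ = |162.9 − 154.0| / 9.1 = 0.9780
Noncentrality parameter: δ = d·√n = 0.9780 × √13 = 3.5263
Critical value for a one-sided test at α = 0.05: z_α = 1.645.
Power = Φ(δ − 1.645) = Φ(1.881) = 0.9700.

Power ≈ 0.970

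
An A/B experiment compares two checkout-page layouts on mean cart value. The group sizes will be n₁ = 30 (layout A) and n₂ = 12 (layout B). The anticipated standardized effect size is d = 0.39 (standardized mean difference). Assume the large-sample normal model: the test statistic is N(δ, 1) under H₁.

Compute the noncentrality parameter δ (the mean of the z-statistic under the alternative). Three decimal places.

The noncentrality parameter scales effect size by the design's sample-size factor: δ = d / √(1/n₁ + 1/n₂) = 0.39 / √(1/30 + 1/12) = 1.1418

δ ≈ 1.142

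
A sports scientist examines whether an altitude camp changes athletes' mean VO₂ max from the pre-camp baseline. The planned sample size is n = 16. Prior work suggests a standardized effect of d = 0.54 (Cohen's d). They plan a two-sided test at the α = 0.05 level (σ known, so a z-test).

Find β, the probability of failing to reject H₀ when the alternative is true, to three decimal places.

β ≈ 0.421

Noncentrality parameter: λ = d·√n = 0.54 × √16 = 2.1600
Two-sided α = 0.05 → critical value z_{0.025} = 1.960.
Power = Φ(λ − 1.960) + Φ(−λ − 1.960) = Φ(0.200) + Φ(-4.120) = 0.5793 + 0.0000 = 0.5793.
Type II error: β = 1 − power = 1 − 0.5793 = 0.4207.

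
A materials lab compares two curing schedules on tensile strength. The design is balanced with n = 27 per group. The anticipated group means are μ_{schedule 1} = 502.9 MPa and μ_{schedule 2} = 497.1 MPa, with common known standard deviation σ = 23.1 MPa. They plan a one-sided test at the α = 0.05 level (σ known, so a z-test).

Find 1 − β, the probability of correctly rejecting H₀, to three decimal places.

Power ≈ 0.235

Standardized effect: d = |μ_{schedule 1} − μ_{schedule 2}| / σ = |502.9 − 497.1| / 23.1 = 0.2511
Noncentrality parameter: δ = d·√(n/2) = 0.2511 × √(27/2) = 0.9225
Critical value for a one-sided test at α = 0.05: z_α = 1.645.
Power = Φ(δ − 1.645) = Φ(-0.722) = 0.2350.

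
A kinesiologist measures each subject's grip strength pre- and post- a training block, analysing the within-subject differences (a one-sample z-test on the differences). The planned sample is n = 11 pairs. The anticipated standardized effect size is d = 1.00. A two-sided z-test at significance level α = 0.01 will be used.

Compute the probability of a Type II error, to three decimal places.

β ≈ 0.229

Noncentrality parameter: δ = d·√n = 1.00 × √11 = 3.3166
Two-sided α = 0.01 → critical value z_{0.005} = 2.576.
Power = Φ(δ − 2.576) + Φ(−δ − 2.576) = Φ(0.741) + Φ(-5.892) = 0.7706 + 0.0000 = 0.7706.
Type II error: β = 1 − power = 1 − 0.7706 = 0.2294.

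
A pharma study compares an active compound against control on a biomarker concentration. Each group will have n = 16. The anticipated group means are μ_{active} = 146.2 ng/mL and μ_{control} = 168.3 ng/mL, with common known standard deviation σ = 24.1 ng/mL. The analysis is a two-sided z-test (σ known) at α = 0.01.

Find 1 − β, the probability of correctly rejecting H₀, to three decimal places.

Standardized effect: d = |μ_{active} − μ_{control}| / σ = |146.2 − 168.3| / 24.1 = 0.9170
Noncentrality parameter: δ = d·√(n/2) = 0.9170 × √(16/2) = 2.5937
Critical value for a two-sided test at α = 0.01: z_{α/2} = 2.576.
Power = Φ(δ − 2.576) + Φ(−δ − 2.576) = Φ(0.018) + Φ(-5.170) = 0.5071 + 0.0000 = 0.5071.

Power ≈ 0.507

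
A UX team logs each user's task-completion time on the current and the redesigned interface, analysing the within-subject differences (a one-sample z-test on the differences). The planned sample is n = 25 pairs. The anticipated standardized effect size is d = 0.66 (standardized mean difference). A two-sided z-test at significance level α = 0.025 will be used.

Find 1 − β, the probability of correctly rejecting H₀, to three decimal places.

Noncentrality parameter: δ = d·√n = 0.66 × √25 = 3.3000
Two-sided α = 0.025 → critical value z_{0.0125} = 2.241.
Power = Φ(δ − 2.241) + Φ(−δ − 2.241) = Φ(1.059) + Φ(-5.541) = 0.8551 + 0.0000 = 0.8551.

Power ≈ 0.855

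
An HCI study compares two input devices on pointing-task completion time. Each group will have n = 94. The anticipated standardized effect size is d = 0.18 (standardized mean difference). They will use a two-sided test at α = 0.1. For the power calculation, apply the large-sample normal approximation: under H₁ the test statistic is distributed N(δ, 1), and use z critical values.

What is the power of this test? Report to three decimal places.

Power ≈ 0.343

Noncentrality parameter: δ = d·√(n/2) = 0.18 × √(94/2) = 1.2340
Two-sided α = 0.1 → critical value z_{0.05} = 1.645.
Power = Φ(δ − 1.645) + Φ(−δ − 1.645) = Φ(-0.411) + Φ(-2.879) = 0.3406 + 0.0020 = 0.3426.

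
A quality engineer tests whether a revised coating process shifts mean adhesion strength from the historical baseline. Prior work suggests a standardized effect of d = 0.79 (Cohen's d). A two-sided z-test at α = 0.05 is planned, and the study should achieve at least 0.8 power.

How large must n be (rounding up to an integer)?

For power 0.8 need Φ(δ − z_{0.025}) = 0.8, so δ = z_{0.025} + z_{0.20} = 1.960 + 0.842 = 2.802.
(Ignoring the negligible lower-tail rejection probability gives the usual closed-form inversion.)
δ = d·√n ⇒ n = (δ/d)² = (2.802 / 0.79)² = 12.58.
Round up to the next whole unit.

n = 13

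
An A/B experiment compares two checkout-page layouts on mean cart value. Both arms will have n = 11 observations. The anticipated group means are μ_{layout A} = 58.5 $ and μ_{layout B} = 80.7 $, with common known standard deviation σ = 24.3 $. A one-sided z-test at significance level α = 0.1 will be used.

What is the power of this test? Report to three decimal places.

Power ≈ 0.805

Standardized effect: d = |μ_{layout A} − μ_{layout B}| / σ = |58.5 − 80.7| / 24.3 = 0.9136
Noncentrality parameter: δ = d·√(n/2) = 0.9136 × √(11/2) = 2.1425
Critical value for a one-sided test at α = 0.1: z_α = 1.282.
Power = Φ(δ − 1.282) = Φ(0.861) = 0.8054.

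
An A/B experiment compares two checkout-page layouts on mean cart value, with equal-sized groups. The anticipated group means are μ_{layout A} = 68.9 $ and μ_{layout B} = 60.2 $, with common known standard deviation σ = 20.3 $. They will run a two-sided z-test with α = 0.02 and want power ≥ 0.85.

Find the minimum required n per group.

n = 124 per group

Standardized effect: d = |μ_{layout A} − μ_{layout B}| / σ = |68.9 − 60.2| / 20.3 = 0.4286
Set Φ(δ − 2.326) = 0.85; then δ − 2.326 = Φ⁻¹(0.85) = 1.036, giving δ = 3.363.
(For δ > 0 the lower-tail rejection region contributes negligibly to power, so the one-term inversion is standard.)
δ = d·√(n/2) ⇒ n = 2(δ/d)² = 2 × (3.363 / 0.4286)² = 123.13.
Round up to the next whole unit.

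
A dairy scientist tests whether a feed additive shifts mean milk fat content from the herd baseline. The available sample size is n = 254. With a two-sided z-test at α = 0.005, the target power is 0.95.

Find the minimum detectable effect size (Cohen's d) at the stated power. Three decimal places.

Need Φ(δ − 2.807) = 0.95, so δ = 2.807 + 1.645 = 4.452.
(The second rejection-region term Φ(−δ − z_{α/2}) is negligible and dropped.)
δ = d·√n ⇒ d = δ/√n = 4.452/√254 = 0.2793.

d ≈ 0.279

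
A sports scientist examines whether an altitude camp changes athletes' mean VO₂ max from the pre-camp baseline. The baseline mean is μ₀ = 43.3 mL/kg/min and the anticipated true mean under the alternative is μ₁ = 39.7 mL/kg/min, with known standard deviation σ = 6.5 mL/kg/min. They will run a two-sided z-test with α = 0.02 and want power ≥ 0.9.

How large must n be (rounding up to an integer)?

Standardized effect: d = |μ₁ − μ₀| / σ = |39.7 − 43.3| / 6.5 = 0.5538
Set Φ(δ − 2.326) = 0.9; then δ − 2.326 = Φ⁻¹(0.9) = 1.282, giving δ = 3.608.
(The Φ(−δ − z_{α/2}) term is vanishingly small for δ > 0 and is dropped in the standard sample-size formula.)
δ = d·√n ⇒ n = (δ/d)² = (3.608 / 0.5538)² = 42.44.
Round up to the next whole unit.

n = 43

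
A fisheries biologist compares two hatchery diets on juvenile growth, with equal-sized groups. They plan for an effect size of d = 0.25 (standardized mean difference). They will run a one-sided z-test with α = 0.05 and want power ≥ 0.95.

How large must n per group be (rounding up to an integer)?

For power 0.95 need Φ(δ − z_{0.05}) = 0.95, so δ = z_{0.05} + z_{0.05} = 1.645 + 1.645 = 3.290.
δ = d·√(n/2) ⇒ n = 2(δ/d)² = 2 × (3.290 / 0.25)² = 346.31.
Rounding up, n = 347 per group.

n = 347 per group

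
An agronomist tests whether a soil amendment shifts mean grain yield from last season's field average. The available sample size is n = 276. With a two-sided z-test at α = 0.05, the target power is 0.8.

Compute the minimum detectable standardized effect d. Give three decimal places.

d ≈ 0.169

Required noncentrality: δ = z_{0.025} + z_{0.20} = 1.960 + 0.842 = 2.802.
(Lower-tail contribution to power is negligible for δ > 0.)
δ = d·√n ⇒ d = δ/√n = 2.802/√276 = 0.1686.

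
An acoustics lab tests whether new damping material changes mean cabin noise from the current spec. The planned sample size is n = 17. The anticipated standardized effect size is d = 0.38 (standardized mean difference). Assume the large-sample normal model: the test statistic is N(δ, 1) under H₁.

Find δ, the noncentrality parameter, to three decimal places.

δ = d·√n = 0.38 × √17 = 1.5668

δ ≈ 1.567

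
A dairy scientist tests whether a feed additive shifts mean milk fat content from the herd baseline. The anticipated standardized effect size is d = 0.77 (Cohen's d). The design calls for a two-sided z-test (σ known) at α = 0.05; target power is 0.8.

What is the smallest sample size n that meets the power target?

n = 14

For power 0.8 need Φ(δ − z_{0.025}) = 0.8, so δ = z_{0.025} + z_{0.20} = 1.960 + 0.842 = 2.802.
(Ignoring the negligible lower-tail rejection probability gives the usual closed-form inversion.)
δ = d·√n ⇒ n = (δ/d)² = (2.802 / 0.77)² = 13.24.
Rounding up, n = 14.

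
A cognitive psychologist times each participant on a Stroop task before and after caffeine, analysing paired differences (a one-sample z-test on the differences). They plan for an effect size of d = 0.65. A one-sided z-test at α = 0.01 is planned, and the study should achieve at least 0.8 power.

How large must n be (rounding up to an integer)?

n = 24

For power 0.8 need Φ(δ − z_{0.01}) = 0.8, so δ = z_{0.01} + z_{0.20} = 2.326 + 0.842 = 3.168.
δ = d·√n ⇒ n = (δ/d)² = (3.168 / 0.65)² = 23.75.
Rounding up, n = 24.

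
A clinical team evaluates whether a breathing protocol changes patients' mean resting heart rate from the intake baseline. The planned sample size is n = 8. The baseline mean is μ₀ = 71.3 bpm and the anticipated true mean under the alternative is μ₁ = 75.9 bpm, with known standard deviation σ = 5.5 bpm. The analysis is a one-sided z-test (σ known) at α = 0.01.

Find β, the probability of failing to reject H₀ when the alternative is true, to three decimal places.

β ≈ 0.484

Standardized effect: d = |μ₁ − μ₀| / σ = |75.9 − 71.3| / 5.5 = 0.8364
Noncentrality parameter: δ = d·√n = 0.8364 × √8 = 2.3656
Critical value for a one-sided test at α = 0.01: z_α = 2.326.
Power = P(Z > 2.326 − δ) = Φ(0.039) = 0.5157.
Type II error: β = 1 − power = 1 − 0.5157 = 0.4843.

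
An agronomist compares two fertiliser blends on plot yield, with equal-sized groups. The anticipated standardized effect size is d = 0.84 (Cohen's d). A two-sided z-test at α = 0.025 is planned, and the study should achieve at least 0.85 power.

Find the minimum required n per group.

n = 31 per group

For power 0.85 need Φ(δ − z_{0.0125}) = 0.85, so δ = z_{0.0125} + z_{0.15} = 2.241 + 1.036 = 3.278.
(Ignoring the negligible lower-tail rejection probability gives the usual closed-form inversion.)
δ = d·√(n/2) ⇒ n = 2(δ/d)² = 2 × (3.278 / 0.84)² = 30.45.
Rounding up, n = 31 per group.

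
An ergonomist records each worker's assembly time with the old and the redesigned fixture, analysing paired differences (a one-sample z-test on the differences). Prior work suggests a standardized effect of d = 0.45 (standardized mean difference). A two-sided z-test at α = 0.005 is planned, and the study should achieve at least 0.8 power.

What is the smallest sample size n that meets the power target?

For power 0.8 need Φ(δ − z_{0.0025}) = 0.8, so δ = z_{0.0025} + z_{0.20} = 2.807 + 0.842 = 3.649.
(Ignoring the negligible lower-tail rejection probability gives the usual closed-form inversion.)
δ = d·√n ⇒ n = (δ/d)² = (3.649 / 0.45)² = 65.74.
Rounding up, n = 66.

n = 66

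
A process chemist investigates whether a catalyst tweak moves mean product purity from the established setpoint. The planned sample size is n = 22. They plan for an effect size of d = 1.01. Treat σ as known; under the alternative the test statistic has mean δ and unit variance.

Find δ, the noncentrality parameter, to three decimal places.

δ = d·√n = 1.01 × √22 = 4.7373

δ ≈ 4.737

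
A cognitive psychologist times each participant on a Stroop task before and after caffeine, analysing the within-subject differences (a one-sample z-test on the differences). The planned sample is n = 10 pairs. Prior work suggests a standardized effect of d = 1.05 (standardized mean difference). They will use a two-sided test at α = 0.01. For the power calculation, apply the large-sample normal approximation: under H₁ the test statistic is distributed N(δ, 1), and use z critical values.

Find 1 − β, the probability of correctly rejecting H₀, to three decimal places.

Noncentrality parameter: δ = d·√n = 1.05 × √10 = 3.3204
Critical value for a two-sided test at α = 0.01: z_{α/2} = 2.576.
Power = Φ(δ − 2.576) + Φ(−δ − 2.576) = Φ(0.745) + Φ(-5.896) = 0.7717 + 0.0000 = 0.7717.

Power ≈ 0.772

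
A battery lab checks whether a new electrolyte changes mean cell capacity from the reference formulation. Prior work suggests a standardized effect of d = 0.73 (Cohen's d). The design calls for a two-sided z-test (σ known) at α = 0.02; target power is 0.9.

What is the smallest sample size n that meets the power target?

For power 0.9 need Φ(δ − z_{0.01}) = 0.9, so δ = z_{0.01} + z_{0.10} = 2.326 + 1.282 = 3.608.
(For δ > 0 the lower-tail rejection region contributes negligibly to power, so the one-term inversion is standard.)
δ = d·√n ⇒ n = (δ/d)² = (3.608 / 0.73)² = 24.43.
Rounding up, n = 25.

n = 25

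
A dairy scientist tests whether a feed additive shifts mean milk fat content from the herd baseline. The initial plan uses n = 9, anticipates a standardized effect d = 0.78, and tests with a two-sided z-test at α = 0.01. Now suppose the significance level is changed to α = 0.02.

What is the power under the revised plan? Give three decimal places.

Power ≈ 0.505

δ = d·√n = 0.78 × √9 = 2.3400 (unchanged). New critical value: z_{0.01} = 2.326.
Revised power = Φ(δ − 2.326) + Φ(−δ − 2.326) = Φ(0.014) + Φ(-4.666) = 0.5054 + 0.0000 = 0.5054.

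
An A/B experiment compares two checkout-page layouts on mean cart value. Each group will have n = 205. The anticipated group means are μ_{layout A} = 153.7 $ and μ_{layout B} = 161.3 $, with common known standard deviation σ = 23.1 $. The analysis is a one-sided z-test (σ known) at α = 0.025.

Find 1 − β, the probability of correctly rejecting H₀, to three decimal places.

Standardized effect: d = |μ_{layout A} − μ_{layout B}| / σ = |153.7 − 161.3| / 23.1 = 0.3290
Noncentrality parameter: δ = d·√(n/2) = 0.3290 × √(205/2) = 3.3309
One-sided α = 0.025 → critical value z_{0.025} = 1.960.
Power = Φ(δ − 1.960) = Φ(1.371) = 0.9148.

Power ≈ 0.915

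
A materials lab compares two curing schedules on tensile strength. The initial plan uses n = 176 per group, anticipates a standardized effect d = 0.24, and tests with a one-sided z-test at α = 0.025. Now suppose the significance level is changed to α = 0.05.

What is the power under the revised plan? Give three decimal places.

Power ≈ 0.728

δ = d·√(n/2) = 0.24 × √(176/2) = 2.2514 (unchanged). New critical value: z_{0.05} = 1.645.
Revised power = Φ(δ − 1.645) = Φ(0.607) = 0.7279.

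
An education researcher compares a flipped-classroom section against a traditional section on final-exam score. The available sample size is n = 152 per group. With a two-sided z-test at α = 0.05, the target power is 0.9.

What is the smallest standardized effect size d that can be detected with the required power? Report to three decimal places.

Need Φ(δ − 1.960) = 0.9, so δ = 1.960 + 1.282 = 3.242.
(Lower-tail contribution to power is negligible for δ > 0.)
δ = d·√(n/2) ⇒ d = δ/√(n/2) = 3.242/√(152/2) = 0.3718.

d ≈ 0.372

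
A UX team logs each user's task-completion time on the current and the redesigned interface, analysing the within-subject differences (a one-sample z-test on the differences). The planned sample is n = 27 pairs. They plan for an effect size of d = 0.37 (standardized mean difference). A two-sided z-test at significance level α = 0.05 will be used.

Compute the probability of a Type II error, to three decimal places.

β ≈ 0.515

Noncentrality parameter: δ = d·√n = 0.37 × √27 = 1.9226
Critical value for a two-sided test at α = 0.05: z_{α/2} = 1.960.
Power = Φ(δ − 1.960) + Φ(−δ − 1.960) = Φ(-0.037) + Φ(-3.883) = 0.4851 + 0.0001 = 0.4851.
Type II error: β = 1 − power = 1 − 0.4851 = 0.5149.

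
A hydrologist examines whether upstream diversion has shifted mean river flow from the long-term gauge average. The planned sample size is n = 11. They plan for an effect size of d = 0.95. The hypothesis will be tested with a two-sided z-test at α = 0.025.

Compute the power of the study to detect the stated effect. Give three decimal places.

Noncentrality parameter: δ = d·√n = 0.95 × √11 = 3.1508
Two-sided α = 0.025 → critical value z_{0.0125} = 2.241.
Power = Φ(δ − 2.241) + Φ(−δ − 2.241) = Φ(0.909) + Φ(-5.392) = 0.8184 + 0.0000 = 0.8184.

Power ≈ 0.818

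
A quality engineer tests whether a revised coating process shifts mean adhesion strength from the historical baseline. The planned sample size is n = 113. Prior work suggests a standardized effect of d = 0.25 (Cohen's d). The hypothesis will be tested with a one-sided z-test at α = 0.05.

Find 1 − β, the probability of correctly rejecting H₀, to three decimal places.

Noncentrality parameter: δ = d·√n = 0.25 × √113 = 2.6575
Critical value for a one-sided test at α = 0.05: z_α = 1.645.
Power = Φ(δ − 1.645) = Φ(1.013) = 0.8444.

Power ≈ 0.844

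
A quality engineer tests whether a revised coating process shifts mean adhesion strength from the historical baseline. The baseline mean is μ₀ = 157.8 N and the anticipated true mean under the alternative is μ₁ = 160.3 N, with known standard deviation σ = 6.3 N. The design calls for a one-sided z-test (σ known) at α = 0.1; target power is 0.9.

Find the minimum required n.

n = 42

Standardized effect: d = |μ₁ − μ₀| / σ = |160.3 − 157.8| / 6.3 = 0.3968
For power 0.9 need Φ(δ − z_{0.1}) = 0.9, so δ = z_{0.1} + z_{0.10} = 1.282 + 1.282 = 2.563.
δ = d·√n ⇒ n = (δ/d)² = (2.563 / 0.3968)² = 41.72.
Round up to the next whole unit.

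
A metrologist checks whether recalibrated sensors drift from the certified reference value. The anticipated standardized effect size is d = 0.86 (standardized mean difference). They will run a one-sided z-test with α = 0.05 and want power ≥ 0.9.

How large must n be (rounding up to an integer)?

Set Φ(δ − 1.645) = 0.9; then δ − 1.645 = Φ⁻¹(0.9) = 1.282, giving δ = 2.926.
δ = d·√n ⇒ n = (δ/d)² = (2.926 / 0.86)² = 11.58.
Round up to the next whole unit.

n = 12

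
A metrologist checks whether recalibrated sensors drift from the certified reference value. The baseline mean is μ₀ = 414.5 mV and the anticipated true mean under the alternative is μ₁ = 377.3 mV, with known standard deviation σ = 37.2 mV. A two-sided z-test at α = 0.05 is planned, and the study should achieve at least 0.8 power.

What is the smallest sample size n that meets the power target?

Standardized effect: d = |μ₁ − μ₀| / σ = |377.3 − 414.5| / 37.2 = 1.0000
For power 0.8 need Φ(δ − z_{0.025}) = 0.8, so δ = z_{0.025} + z_{0.20} = 1.960 + 0.842 = 2.802.
(The Φ(−δ − z_{α/2}) term is vanishingly small for δ > 0 and is dropped in the standard sample-size formula.)
δ = d·√n ⇒ n = (δ/d)² = (2.802 / 1.0000)² = 7.85.
Round up to the next whole unit.

n = 8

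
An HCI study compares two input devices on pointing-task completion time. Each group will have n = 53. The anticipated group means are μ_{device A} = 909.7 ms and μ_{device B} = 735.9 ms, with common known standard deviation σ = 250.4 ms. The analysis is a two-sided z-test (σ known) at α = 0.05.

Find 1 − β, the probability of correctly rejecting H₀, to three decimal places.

Standardized effect: d = |μ_{device A} − μ_{device B}| / σ = |909.7 − 735.9| / 250.4 = 0.6941
Noncentrality parameter: δ = d·√(n/2) = 0.6941 × √(53/2) = 3.5730
Critical value for a two-sided test at α = 0.05: z_{α/2} = 1.960.
Power = Φ(δ − 1.960) + Φ(−δ − 1.960) = Φ(1.613) + Φ(-5.533) = 0.9466 + 0.0000 = 0.9466.

Power ≈ 0.947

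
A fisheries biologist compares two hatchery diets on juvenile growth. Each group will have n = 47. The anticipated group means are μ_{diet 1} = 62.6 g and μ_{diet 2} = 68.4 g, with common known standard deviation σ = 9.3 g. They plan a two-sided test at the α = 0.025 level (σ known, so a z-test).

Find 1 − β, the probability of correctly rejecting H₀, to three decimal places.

Power ≈ 0.783

Standardized effect: d = |μ_{diet 1} − μ_{diet 2}| / σ = |62.6 − 68.4| / 9.3 = 0.6237
Noncentrality parameter: δ = d·√(n/2) = 0.6237 × √(47/2) = 3.0233
Two-sided α = 0.025 → critical value z_{0.0125} = 2.241.
Power = Φ(δ − 2.241) + Φ(−δ − 2.241) = Φ(0.782) + Φ(-5.265) = 0.7829 + 0.0000 = 0.7829.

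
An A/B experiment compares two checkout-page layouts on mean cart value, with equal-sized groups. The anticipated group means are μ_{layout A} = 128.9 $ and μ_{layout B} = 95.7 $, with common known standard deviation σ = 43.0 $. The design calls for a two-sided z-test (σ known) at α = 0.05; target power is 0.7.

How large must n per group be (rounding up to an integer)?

n = 21 per group

Standardized effect: d = |μ_{layout A} − μ_{layout B}| / σ = |128.9 − 95.7| / 43.0 = 0.7721
Set Φ(δ − 1.960) = 0.7; then δ − 1.960 = Φ⁻¹(0.7) = 0.524, giving δ = 2.484.
(The Φ(−δ − z_{α/2}) term is vanishingly small for δ > 0 and is dropped in the standard sample-size formula.)
δ = d·√(n/2) ⇒ n = 2(δ/d)² = 2 × (2.484 / 0.7721)² = 20.71.
Rounding up, n = 21 per group.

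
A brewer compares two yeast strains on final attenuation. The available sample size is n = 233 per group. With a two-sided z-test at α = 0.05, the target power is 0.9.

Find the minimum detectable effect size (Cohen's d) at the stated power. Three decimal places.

Need Φ(δ − 1.960) = 0.9, so δ = 1.960 + 1.282 = 3.242.
(Lower-tail contribution to power is negligible for δ > 0.)
δ = d·√(n/2) ⇒ d = δ/√(n/2) = 3.242/√(233/2) = 0.3003.

d ≈ 0.300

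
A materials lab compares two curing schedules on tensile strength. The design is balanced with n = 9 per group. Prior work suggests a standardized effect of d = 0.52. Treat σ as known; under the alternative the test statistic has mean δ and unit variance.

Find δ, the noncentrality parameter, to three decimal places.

The noncentrality parameter scales effect size by the design's sample-size factor: δ = d·√(n/2) = 0.52 × √(9/2) = 1.1031

δ ≈ 1.103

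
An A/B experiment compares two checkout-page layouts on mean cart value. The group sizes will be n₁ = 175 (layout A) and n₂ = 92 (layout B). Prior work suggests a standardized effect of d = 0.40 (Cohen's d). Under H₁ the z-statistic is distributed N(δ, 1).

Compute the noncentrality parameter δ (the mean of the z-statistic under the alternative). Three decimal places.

δ ≈ 3.106

The noncentrality parameter scales effect size by the design's sample-size factor: δ = d / √(1/n₁ + 1/n₂) = 0.40 / √(1/175 + 1/92) = 3.1061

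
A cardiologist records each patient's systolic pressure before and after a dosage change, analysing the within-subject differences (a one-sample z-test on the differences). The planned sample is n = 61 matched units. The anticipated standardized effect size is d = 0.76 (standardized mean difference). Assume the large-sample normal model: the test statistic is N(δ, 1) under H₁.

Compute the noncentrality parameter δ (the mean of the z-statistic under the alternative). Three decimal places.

δ ≈ 5.936

δ = d·√n = 0.76 × √61 = 5.9358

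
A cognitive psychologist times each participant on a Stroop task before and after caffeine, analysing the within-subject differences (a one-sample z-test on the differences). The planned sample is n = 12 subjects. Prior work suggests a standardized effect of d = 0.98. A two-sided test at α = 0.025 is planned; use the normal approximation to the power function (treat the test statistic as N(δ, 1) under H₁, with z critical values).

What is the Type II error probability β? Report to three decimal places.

β ≈ 0.124

Noncentrality parameter: δ = d·√n = 0.98 × √12 = 3.3948
Two-sided α = 0.025 → critical value z_{0.0125} = 2.241.
Power = Φ(δ − 2.241) + Φ(−δ − 2.241) = Φ(1.153) + Φ(-5.636) = 0.8756 + 0.0000 = 0.8756.
Type II error: β = 1 − power = 1 − 0.8756 = 0.1244.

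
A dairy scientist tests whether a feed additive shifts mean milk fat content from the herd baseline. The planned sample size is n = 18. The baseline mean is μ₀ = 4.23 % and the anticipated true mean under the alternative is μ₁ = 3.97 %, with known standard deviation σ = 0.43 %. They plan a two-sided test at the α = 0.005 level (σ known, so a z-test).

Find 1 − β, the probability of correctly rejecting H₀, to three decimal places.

Standardized effect: d = |μ₁ − μ₀| / σ = |3.97 − 4.23| / 0.43 = 0.6047
Noncentrality parameter: δ = d·√n = 0.6047 × √18 = 2.5653
Two-sided α = 0.005 → critical value z_{0.0025} = 2.807.
Power = Φ(δ − 2.807) + Φ(−δ − 2.807) = Φ(-0.242) + Φ(-5.372) = 0.4045 + 0.0000 = 0.4045.

Power ≈ 0.405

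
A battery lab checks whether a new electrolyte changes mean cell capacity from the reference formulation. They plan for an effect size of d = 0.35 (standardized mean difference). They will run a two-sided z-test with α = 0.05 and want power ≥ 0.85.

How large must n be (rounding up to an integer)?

n = 74

Set Φ(δ − 1.960) = 0.85; then δ − 1.960 = Φ⁻¹(0.85) = 1.036, giving δ = 2.996.
(Ignoring the negligible lower-tail rejection probability gives the usual closed-form inversion.)
δ = d·√n ⇒ n = (δ/d)² = (2.996 / 0.35)² = 73.29.
Rounding up, n = 74.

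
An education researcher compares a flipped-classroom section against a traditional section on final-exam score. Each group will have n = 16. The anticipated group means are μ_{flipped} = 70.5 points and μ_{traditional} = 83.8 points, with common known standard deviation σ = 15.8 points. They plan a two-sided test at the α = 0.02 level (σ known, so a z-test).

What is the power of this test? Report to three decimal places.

Power ≈ 0.522

Standardized effect: d = |μ_{flipped} − μ_{traditional}| / σ = |70.5 − 83.8| / 15.8 = 0.8418
Noncentrality parameter: δ = d·√(n/2) = 0.8418 × √(16/2) = 2.3809
Two-sided α = 0.02 → critical value z_{0.01} = 2.326.
Power = Φ(δ − 2.326) + Φ(−δ − 2.326) = Φ(0.055) + Φ(-4.707) = 0.5217 + 0.0000 = 0.5218.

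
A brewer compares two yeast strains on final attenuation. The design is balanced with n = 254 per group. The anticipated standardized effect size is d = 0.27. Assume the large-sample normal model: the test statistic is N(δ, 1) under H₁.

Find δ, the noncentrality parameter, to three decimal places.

δ ≈ 3.043

The noncentrality parameter scales effect size by the design's sample-size factor: δ = d·√(n/2) = 0.27 × √(254/2) = 3.0427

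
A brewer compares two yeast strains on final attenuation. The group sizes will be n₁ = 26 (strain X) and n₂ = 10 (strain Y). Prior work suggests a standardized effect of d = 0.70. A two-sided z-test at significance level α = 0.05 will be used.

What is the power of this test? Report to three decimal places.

Noncentrality parameter: λ = d / √(1/n₁ + 1/n₂) = 0.70 / √(1/26 + 1/10) = 1.8812
Critical value for a two-sided test at α = 0.05: z_{α/2} = 1.960.
Power = Φ(λ − 1.960) + Φ(−λ − 1.960) = Φ(-0.079) + Φ(-3.841) = 0.4686 + 0.0001 = 0.4687.

Power ≈ 0.469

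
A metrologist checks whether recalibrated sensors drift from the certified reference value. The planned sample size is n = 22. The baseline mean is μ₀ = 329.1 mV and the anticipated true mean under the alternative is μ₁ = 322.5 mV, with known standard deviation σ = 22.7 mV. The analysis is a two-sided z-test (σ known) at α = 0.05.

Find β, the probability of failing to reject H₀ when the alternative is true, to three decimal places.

β ≈ 0.724

Standardized effect: d = |μ₁ − μ₀| / σ = |322.5 − 329.1| / 22.7 = 0.2907
Noncentrality parameter: δ = d·√n = 0.2907 × √22 = 1.3637
Critical value for a two-sided test at α = 0.05: z_{α/2} = 1.960.
Power = Φ(δ − 1.960) + Φ(−δ − 1.960) = Φ(-0.596) + Φ(-3.324) = 0.2755 + 0.0004 = 0.2760.
Type II error: β = 1 − power = 1 − 0.2760 = 0.7240.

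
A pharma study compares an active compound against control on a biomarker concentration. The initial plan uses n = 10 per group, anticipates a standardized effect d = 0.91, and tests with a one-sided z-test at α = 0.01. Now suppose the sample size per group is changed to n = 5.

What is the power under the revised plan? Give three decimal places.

Power ≈ 0.187

With n = 5 per group: δ = d·√(n/2) = 0.91 × √(5/2) = 1.4388. Critical value z_{0.01} = 2.326.
Revised power = Φ(δ − 2.326) = Φ(-0.888) = 0.1874.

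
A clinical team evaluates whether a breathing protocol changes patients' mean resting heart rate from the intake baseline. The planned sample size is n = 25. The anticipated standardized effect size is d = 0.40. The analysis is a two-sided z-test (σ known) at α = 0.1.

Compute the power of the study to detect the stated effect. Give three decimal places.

Noncentrality parameter: δ = d·√n = 0.40 × √25 = 2.0000
Two-sided α = 0.1 → critical value z_{0.05} = 1.645.
Power = Φ(δ − 1.645) + Φ(−δ − 1.645) = Φ(0.355) + Φ(-3.645) = 0.6388 + 0.0001 = 0.6389.

Power ≈ 0.639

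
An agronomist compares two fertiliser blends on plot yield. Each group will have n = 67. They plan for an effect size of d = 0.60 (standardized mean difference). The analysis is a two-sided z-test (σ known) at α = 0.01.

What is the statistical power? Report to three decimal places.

Noncentrality parameter: δ = d·√(n/2) = 0.60 × √(67/2) = 3.4728
Critical value for a two-sided test at α = 0.01: z_{α/2} = 2.576.
Power = Φ(δ − 2.576) + Φ(−δ − 2.576) = Φ(0.897) + Φ(-6.049) = 0.8151 + 0.0000 = 0.8151.

Power ≈ 0.815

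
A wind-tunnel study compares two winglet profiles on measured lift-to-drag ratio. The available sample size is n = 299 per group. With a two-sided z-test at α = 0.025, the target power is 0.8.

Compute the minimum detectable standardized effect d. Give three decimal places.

d ≈ 0.252

Required noncentrality: δ = z_{0.0125} + z_{0.20} = 2.241 + 0.842 = 3.083.
(The second rejection-region term Φ(−δ − z_{α/2}) is negligible and dropped.)
δ = d·√(n/2) ⇒ d = δ/√(n/2) = 3.083/√(299/2) = 0.2521.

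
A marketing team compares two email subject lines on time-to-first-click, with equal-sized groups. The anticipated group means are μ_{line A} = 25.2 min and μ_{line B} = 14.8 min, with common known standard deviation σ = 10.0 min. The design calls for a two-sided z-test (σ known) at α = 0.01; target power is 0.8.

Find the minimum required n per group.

n = 22 per group

Standardized effect: d = |μ_{line A} − μ_{line B}| / σ = |25.2 − 14.8| / 10.0 = 1.0400
For power 0.8 need Φ(δ − z_{0.005}) = 0.8, so δ = z_{0.005} + z_{0.20} = 2.576 + 0.842 = 3.417.
(The Φ(−δ − z_{α/2}) term is vanishingly small for δ > 0 and is dropped in the standard sample-size formula.)
δ = d·√(n/2) ⇒ n = 2(δ/d)² = 2 × (3.417 / 1.0400)² = 21.60.
Rounding up, n = 22 per group.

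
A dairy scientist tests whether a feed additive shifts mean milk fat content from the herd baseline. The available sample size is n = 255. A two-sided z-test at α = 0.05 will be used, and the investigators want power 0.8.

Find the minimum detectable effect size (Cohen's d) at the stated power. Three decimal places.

Required noncentrality: δ = z_{0.025} + z_{0.20} = 1.960 + 0.842 = 2.802.
(The second rejection-region term Φ(−δ − z_{α/2}) is negligible and dropped.)
δ = d·√n ⇒ d = δ/√n = 2.802/√255 = 0.1754.

d ≈ 0.175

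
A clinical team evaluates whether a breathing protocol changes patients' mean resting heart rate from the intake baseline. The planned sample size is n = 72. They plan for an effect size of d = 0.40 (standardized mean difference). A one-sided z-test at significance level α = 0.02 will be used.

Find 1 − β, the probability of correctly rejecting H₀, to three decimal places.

Power ≈ 0.910

Noncentrality parameter: δ = d·√n = 0.40 × √72 = 3.3941
One-sided α = 0.02 → critical value z_{0.02} = 2.054.
Power = Φ(δ − 2.054) = Φ(1.340) = 0.9099.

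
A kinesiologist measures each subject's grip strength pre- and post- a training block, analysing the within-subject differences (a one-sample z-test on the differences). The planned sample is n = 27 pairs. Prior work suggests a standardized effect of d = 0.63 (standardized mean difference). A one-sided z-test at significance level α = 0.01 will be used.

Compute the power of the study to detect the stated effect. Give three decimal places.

Power ≈ 0.828

Noncentrality parameter: δ = d·√n = 0.63 × √27 = 3.2736
One-sided α = 0.01 → critical value z_{0.01} = 2.326.
Power = Φ(δ − 2.326) = Φ(0.947) = 0.8282.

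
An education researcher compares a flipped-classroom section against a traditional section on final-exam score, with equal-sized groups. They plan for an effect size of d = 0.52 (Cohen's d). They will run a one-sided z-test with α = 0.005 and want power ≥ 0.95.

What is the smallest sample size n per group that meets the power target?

n = 132 per group

Set Φ(δ − 2.576) = 0.95; then δ − 2.576 = Φ⁻¹(0.95) = 1.645, giving δ = 4.221.
δ = d·√(n/2) ⇒ n = 2(δ/d)² = 2 × (4.221 / 0.52)² = 131.76.
Round up to the next whole unit.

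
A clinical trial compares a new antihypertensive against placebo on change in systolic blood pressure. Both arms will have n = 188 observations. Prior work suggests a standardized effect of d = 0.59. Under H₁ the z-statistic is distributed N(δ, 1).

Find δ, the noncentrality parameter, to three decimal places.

The noncentrality parameter scales effect size by the design's sample-size factor: δ = d·√(n/2) = 0.59 × √(188/2) = 5.7203

δ ≈ 5.720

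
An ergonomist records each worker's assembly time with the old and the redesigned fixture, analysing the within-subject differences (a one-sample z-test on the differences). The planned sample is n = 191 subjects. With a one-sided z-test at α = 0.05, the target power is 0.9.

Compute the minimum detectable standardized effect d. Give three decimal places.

Need Φ(δ − 1.645) = 0.9, so δ = 1.645 + 1.282 = 2.926.
δ = d·√n ⇒ d = δ/√n = 2.926/√191 = 0.2117.

d ≈ 0.212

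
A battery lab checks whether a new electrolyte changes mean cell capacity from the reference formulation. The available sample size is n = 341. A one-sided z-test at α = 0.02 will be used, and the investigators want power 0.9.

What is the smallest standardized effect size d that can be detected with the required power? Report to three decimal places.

d ≈ 0.181

Need Φ(δ − 2.054) = 0.9, so δ = 2.054 + 1.282 = 3.335.
δ = d·√n ⇒ d = δ/√n = 3.335/√341 = 0.1806.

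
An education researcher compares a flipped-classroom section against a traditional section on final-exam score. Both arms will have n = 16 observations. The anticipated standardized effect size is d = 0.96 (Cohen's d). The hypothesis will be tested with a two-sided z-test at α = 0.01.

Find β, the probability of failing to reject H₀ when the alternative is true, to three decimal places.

Noncentrality parameter: δ = d·√(n/2) = 0.96 × √(16/2) = 2.7153
Two-sided α = 0.01 → critical value z_{0.005} = 2.576.
Power = Φ(δ − 2.576) + Φ(−δ − 2.576) = Φ(0.139) + Φ(-5.291) = 0.5555 + 0.0000 = 0.5555.
Type II error: β = 1 − power = 1 − 0.5555 = 0.4445.

β ≈ 0.445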